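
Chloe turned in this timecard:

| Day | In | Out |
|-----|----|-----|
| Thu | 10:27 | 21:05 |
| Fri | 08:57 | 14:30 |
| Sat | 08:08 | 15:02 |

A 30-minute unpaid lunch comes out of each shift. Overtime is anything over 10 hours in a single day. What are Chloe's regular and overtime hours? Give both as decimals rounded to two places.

Regular 21.45 hours, overtime 0.13 hours

Thu: 10:27–21:05 = 10 h 38 min; less 30 min break → 10 h 8 min
Fri: 08:57–14:30 = 5 h 33 min; less 30 min break → 5 h 3 min
Sat: 08:08–15:02 = 6 h 54 min; less 30 min break → 6 h 24 min
Thu reg 10 h 0 min / OT 0 h 8 min; Fri reg 5 h 3 min / OT 0 h 0 min; Sat reg 6 h 24 min / OT 0 h 0 min.
Totals: regular 21 h 27 min, overtime 0 h 8 min.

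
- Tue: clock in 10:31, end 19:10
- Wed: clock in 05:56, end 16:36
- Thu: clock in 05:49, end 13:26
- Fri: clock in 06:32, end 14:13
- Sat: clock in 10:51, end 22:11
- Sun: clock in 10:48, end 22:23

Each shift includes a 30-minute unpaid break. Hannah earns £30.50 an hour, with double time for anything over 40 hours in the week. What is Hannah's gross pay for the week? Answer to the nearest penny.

Tue: 10:31–19:10 = 8 h 39 min; less 30 min break → 8 h 9 min
Wed: 05:56–16:36 = 10 h 40 min; less 30 min break → 10 h 10 min
Thu: 05:49–13:26 = 7 h 37 min; less 30 min break → 7 h 7 min
Fri: 06:32–14:13 = 7 h 41 min; less 30 min break → 7 h 11 min
Sat: 10:51–22:11 = 11 h 20 min; less 30 min break → 10 h 50 min
Sun: 10:48–22:23 = 11 h 35 min; less 30 min break → 11 h 5 min
Total worked: 54 h 32 min = 3272 min.
Regular 40 h 0 min = 2400 min at £30.50/h; overtime 14 h 32 min = 872 min at £61.00/h.
Pay = (2400 × £30.50 + 872 × £61.00) ÷ 60 = £2106.53.

£2106.53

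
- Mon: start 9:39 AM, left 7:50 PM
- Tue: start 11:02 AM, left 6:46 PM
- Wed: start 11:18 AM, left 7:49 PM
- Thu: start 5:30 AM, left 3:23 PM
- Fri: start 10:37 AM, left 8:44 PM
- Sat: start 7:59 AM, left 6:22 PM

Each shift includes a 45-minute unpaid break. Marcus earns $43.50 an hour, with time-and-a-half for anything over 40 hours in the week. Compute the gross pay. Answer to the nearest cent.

Mon: 9:39 AM–7:50 PM = 10 h 11 min; less 45 min break → 9 h 26 min
Tue: 11:02 AM–6:46 PM = 7 h 44 min; less 45 min break → 6 h 59 min
Wed: 11:18 AM–7:49 PM = 8 h 31 min; less 45 min break → 7 h 46 min
Thu: 5:30 AM–3:23 PM = 9 h 53 min; less 45 min break → 9 h 8 min
Fri: 10:37 AM–8:44 PM = 10 h 7 min; less 45 min break → 9 h 22 min
Sat: 7:59 AM–6:22 PM = 10 h 23 min; less 45 min break → 9 h 38 min
Total worked: 52 h 19 min = 3139 min.
Regular 40 h 0 min = 2400 min at $43.50/h; overtime 12 h 19 min = 739 min at $65.25/h.
Pay = (2400 × $43.50 + 739 × $65.25) ÷ 60 = $2543.66.

$2543.66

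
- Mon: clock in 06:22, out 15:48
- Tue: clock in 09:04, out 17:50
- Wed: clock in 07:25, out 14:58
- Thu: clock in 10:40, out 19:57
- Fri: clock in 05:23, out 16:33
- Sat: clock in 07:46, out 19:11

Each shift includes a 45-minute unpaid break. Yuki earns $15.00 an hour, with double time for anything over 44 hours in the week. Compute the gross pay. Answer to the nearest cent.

Mon: 06:22–15:48 = 9 h 26 min; less 45 min break → 8 h 41 min
Tue: 09:04–17:50 = 8 h 46 min; less 45 min break → 8 h 1 min
Wed: 07:25–14:58 = 7 h 33 min; less 45 min break → 6 h 48 min
Thu: 10:40–19:57 = 9 h 17 min; less 45 min break → 8 h 32 min
Fri: 05:23–16:33 = 11 h 10 min; less 45 min break → 10 h 25 min
Sat: 07:46–19:11 = 11 h 25 min; less 45 min break → 10 h 40 min
Total worked: 53 h 7 min = 3187 min.
Regular 44 h 0 min = 2640 min at $15.00/h; overtime 9 h 7 min = 547 min at $30.00/h.
Pay = (2640 × $15.00 + 547 × $30.00) ÷ 60 = $933.50.

$933.50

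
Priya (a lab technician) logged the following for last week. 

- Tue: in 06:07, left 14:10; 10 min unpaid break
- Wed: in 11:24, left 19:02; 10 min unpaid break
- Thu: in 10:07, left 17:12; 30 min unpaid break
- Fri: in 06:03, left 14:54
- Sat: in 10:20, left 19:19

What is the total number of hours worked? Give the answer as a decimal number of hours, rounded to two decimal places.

Tue: 06:07–14:10 = 8 h 3 min; less 10 min break → 7 h 53 min
Wed: 11:24–19:02 = 7 h 38 min; less 10 min break → 7 h 28 min
Thu: 10:07–17:12 = 7 h 5 min; less 30 min break → 6 h 35 min
Fri: 06:03–14:54 = 8 h 51 min
Sat: 10:20–19:19 = 8 h 59 min
Total: 7 h 53 min + 7 h 28 min + 6 h 35 min + 8 h 51 min + 8 h 59 min = 39 h 46 min.

39.77 hours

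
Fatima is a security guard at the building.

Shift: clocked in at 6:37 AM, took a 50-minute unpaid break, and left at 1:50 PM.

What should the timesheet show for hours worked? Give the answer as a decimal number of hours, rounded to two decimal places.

6.38 hours

Shift: 6:37 AM–1:50 PM = 7 h 13 min; less 50 min break → 6 h 23 min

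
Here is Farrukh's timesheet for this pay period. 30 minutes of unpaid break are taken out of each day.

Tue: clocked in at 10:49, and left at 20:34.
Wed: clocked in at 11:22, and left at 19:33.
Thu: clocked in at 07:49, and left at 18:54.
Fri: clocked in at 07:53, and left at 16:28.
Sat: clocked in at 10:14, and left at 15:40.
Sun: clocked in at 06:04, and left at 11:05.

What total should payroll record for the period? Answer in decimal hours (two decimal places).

Tue: 10:49–20:34 = 9 h 45 min; less 30 min break → 9 h 15 min
Wed: 11:22–19:33 = 8 h 11 min; less 30 min break → 7 h 41 min
Thu: 07:49–18:54 = 11 h 5 min; less 30 min break → 10 h 35 min
Fri: 07:53–16:28 = 8 h 35 min; less 30 min break → 8 h 5 min
Sat: 10:14–15:40 = 5 h 26 min; less 30 min break → 4 h 56 min
Sun: 06:04–11:05 = 5 h 1 min; less 30 min break → 4 h 31 min
Total: 9 h 15 min + 7 h 41 min + 10 h 35 min + 8 h 5 min + 4 h 56 min + 4 h 31 min = 45 h 3 min.

45.05 hours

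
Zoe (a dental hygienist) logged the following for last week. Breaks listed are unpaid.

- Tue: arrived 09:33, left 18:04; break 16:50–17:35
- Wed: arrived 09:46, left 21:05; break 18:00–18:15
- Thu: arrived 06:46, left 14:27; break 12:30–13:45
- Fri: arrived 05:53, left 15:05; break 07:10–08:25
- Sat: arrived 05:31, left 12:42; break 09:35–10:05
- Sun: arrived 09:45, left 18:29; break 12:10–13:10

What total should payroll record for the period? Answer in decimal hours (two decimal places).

47.63 hours

Tue: 09:33–18:04 = 8 h 31 min; less 45 min break → 7 h 46 min
Wed: 09:46–21:05 = 11 h 19 min; less 15 min break → 11 h 4 min
Thu: 06:46–14:27 = 7 h 41 min; less 75 min break → 6 h 26 min
Fri: 05:53–15:05 = 9 h 12 min; less 75 min break → 7 h 57 min
Sat: 05:31–12:42 = 7 h 11 min; less 30 min break → 6 h 41 min
Sun: 09:45–18:29 = 8 h 44 min; less 60 min break → 7 h 44 min
Total: 7 h 46 min + 11 h 4 min + 6 h 26 min + 7 h 57 min + 6 h 41 min + 7 h 44 min = 47 h 38 min.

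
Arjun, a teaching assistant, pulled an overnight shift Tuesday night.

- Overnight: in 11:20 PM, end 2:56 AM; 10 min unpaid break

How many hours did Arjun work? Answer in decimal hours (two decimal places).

3.43 hours

Overnight: 11:20 PM → midnight = 0 h 40 min; midnight → 2:56 AM = 2 h 56 min; span 3 h 36 min; less 10 min break → 3 h 26 min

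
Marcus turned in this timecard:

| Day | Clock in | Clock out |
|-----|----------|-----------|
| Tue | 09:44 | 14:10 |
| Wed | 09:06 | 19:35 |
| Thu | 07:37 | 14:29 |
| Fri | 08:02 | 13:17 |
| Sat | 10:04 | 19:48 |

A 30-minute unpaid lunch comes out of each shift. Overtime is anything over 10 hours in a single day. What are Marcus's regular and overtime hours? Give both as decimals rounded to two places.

Tue: 09:44–14:10 = 4 h 26 min; less 30 min break → 3 h 56 min
Wed: 09:06–19:35 = 10 h 29 min; less 30 min break → 9 h 59 min
Thu: 07:37–14:29 = 6 h 52 min; less 30 min break → 6 h 22 min
Fri: 08:02–13:17 = 5 h 15 min; less 30 min break → 4 h 45 min
Sat: 10:04–19:48 = 9 h 44 min; less 30 min break → 9 h 14 min
Tue reg 3 h 56 min / OT 0 h 0 min; Wed reg 9 h 59 min / OT 0 h 0 min; Thu reg 6 h 22 min / OT 0 h 0 min; Fri reg 4 h 45 min / OT 0 h 0 min; Sat reg 9 h 14 min / OT 0 h 0 min.
Totals: regular 34 h 16 min, overtime 0 h 0 min.

Regular 34.27 hours, overtime 0.00 hours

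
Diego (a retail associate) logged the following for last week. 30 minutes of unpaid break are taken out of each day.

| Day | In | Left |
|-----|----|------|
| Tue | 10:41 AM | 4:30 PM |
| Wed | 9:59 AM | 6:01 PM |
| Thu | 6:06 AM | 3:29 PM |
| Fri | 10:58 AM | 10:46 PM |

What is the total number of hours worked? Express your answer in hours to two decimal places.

33.03 hours

Tue: 10:41 AM–4:30 PM = 5 h 49 min; less 30 min break → 5 h 19 min
Wed: 9:59 AM–6:01 PM = 8 h 2 min; less 30 min break → 7 h 32 min
Thu: 6:06 AM–3:29 PM = 9 h 23 min; less 30 min break → 8 h 53 min
Fri: 10:58 AM–10:46 PM = 11 h 48 min; less 30 min break → 11 h 18 min
Total: 5 h 19 min + 7 h 32 min + 8 h 53 min + 11 h 18 min = 33 h 2 min.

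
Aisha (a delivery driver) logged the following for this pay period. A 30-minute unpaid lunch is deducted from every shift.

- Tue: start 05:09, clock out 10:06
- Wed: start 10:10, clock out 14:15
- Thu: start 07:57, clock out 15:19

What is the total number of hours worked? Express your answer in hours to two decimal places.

Tue: 05:09–10:06 = 4 h 57 min; less 30 min break → 4 h 27 min
Wed: 10:10–14:15 = 4 h 5 min; less 30 min break → 3 h 35 min
Thu: 07:57–15:19 = 7 h 22 min; less 30 min break → 6 h 52 min
Total: 4 h 27 min + 3 h 35 min + 6 h 52 min = 14 h 54 min.

14.90 hours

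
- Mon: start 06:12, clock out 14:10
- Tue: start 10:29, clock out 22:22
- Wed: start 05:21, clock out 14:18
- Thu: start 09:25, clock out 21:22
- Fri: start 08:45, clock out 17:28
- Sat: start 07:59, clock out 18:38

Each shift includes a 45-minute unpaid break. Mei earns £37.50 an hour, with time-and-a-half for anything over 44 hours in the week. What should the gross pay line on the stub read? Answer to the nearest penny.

£2303.44

Mon: 06:12–14:10 = 7 h 58 min; less 45 min break → 7 h 13 min
Tue: 10:29–22:22 = 11 h 53 min; less 45 min break → 11 h 8 min
Wed: 05:21–14:18 = 8 h 57 min; less 45 min break → 8 h 12 min
Thu: 09:25–21:22 = 11 h 57 min; less 45 min break → 11 h 12 min
Fri: 08:45–17:28 = 8 h 43 min; less 45 min break → 7 h 58 min
Sat: 07:59–18:38 = 10 h 39 min; less 45 min break → 9 h 54 min
Total worked: 55 h 37 min = 3337 min.
Regular 44 h 0 min = 2640 min at £37.50/h; overtime 11 h 37 min = 697 min at £56.25/h.
Pay = (2640 × £37.50 + 697 × £56.25) ÷ 60 = £2303.44.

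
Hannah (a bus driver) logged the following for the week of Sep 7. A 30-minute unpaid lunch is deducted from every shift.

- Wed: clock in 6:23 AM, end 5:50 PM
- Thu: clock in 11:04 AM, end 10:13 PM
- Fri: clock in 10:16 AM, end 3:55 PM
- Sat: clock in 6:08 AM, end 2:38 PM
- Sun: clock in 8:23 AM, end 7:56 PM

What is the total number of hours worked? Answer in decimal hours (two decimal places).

Wed: 6:23 AM–5:50 PM = 11 h 27 min; less 30 min break → 10 h 57 min
Thu: 11:04 AM–10:13 PM = 11 h 9 min; less 30 min break → 10 h 39 min
Fri: 10:16 AM–3:55 PM = 5 h 39 min; less 30 min break → 5 h 9 min
Sat: 6:08 AM–2:38 PM = 8 h 30 min; less 30 min break → 8 h 0 min
Sun: 8:23 AM–7:56 PM = 11 h 33 min; less 30 min break → 11 h 3 min
Total: 10 h 57 min + 10 h 39 min + 5 h 9 min + 8 h 0 min + 11 h 3 min = 45 h 48 min.

45.80 hours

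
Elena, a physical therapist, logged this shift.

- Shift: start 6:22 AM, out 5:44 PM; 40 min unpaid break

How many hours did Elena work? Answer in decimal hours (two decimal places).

10.70 hours

Shift: 6:22 AM–5:44 PM = 11 h 22 min; less 40 min break → 10 h 42 min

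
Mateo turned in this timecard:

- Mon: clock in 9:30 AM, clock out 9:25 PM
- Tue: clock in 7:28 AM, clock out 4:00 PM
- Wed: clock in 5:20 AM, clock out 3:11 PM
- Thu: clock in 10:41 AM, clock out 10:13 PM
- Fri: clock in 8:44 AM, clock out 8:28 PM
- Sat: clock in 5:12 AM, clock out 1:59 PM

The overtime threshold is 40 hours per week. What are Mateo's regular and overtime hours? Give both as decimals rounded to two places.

Regular 40.00 hours, overtime 22.35 hours

Mon: 9:30 AM–9:25 PM = 11 h 55 min
Tue: 7:28 AM–4:00 PM = 8 h 32 min
Wed: 5:20 AM–3:11 PM = 9 h 51 min
Thu: 10:41 AM–10:13 PM = 11 h 32 min
Fri: 8:44 AM–8:28 PM = 11 h 44 min
Sat: 5:12 AM–1:59 PM = 8 h 47 min
Total worked: 62 h 21 min = 62.35 h.
Threshold 40 h → overtime 22 h 21 min, regular 40 h 0 min.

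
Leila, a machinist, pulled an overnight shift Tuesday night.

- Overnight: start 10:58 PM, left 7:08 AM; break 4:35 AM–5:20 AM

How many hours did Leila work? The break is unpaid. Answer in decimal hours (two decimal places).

7.42 hours

Overnight: 10:58 PM → midnight = 1 h 2 min; midnight → 7:08 AM = 7 h 8 min; span 8 h 10 min; less 45 min break → 7 h 25 min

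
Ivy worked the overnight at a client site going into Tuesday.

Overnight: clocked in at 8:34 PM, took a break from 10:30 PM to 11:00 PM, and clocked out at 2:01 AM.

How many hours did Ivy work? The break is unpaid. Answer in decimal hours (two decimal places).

Overnight: 8:34 PM → midnight = 3 h 26 min; midnight → 2:01 AM = 2 h 1 min; span 5 h 27 min; less 30 min break → 4 h 57 min

4.95 hours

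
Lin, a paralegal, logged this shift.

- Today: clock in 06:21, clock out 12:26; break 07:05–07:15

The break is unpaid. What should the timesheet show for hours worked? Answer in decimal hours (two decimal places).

Today: 06:21–12:26 = 6 h 5 min; less 10 min break → 5 h 55 min

5.92 hours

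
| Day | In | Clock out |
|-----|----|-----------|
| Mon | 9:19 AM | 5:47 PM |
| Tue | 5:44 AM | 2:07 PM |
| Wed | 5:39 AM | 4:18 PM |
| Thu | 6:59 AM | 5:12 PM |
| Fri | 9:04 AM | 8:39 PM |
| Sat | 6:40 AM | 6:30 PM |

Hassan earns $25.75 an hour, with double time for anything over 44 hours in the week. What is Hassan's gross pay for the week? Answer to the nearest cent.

$2015.37

Mon: 9:19 AM–5:47 PM = 8 h 28 min
Tue: 5:44 AM–2:07 PM = 8 h 23 min
Wed: 5:39 AM–4:18 PM = 10 h 39 min
Thu: 6:59 AM–5:12 PM = 10 h 13 min
Fri: 9:04 AM–8:39 PM = 11 h 35 min
Sat: 6:40 AM–6:30 PM = 11 h 50 min
Total worked: 61 h 8 min = 3668 min.
Regular 44 h 0 min = 2640 min at $25.75/h; overtime 17 h 8 min = 1028 min at $51.50/h.
Pay = (2640 × $25.75 + 1028 × $51.50) ÷ 60 = $2015.37.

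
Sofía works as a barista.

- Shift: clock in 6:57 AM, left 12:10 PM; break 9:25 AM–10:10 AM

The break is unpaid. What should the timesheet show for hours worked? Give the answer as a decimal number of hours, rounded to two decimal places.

4.47 hours

Shift: 6:57 AM–12:10 PM = 5 h 13 min; less 45 min break → 4 h 28 min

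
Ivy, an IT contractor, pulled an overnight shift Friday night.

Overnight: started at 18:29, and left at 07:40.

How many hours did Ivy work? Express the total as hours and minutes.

Overnight: 18:29 → midnight = 5 h 31 min; midnight → 07:40 = 7 h 40 min; span 13 h 11 min

13 h 11 min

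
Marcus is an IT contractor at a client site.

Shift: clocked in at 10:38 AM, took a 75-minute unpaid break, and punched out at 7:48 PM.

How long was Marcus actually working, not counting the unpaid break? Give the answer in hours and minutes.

Shift: 10:38 AM–7:48 PM = 9 h 10 min; less 75 min break → 7 h 55 min

7 h 55 min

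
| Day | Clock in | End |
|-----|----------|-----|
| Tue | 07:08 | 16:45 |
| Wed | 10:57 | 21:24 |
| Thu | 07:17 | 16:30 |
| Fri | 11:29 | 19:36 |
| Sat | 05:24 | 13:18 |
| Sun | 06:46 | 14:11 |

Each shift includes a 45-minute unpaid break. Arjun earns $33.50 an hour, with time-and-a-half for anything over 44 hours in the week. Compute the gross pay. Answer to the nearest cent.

$1685.89

Tue: 07:08–16:45 = 9 h 37 min; less 45 min break → 8 h 52 min
Wed: 10:57–21:24 = 10 h 27 min; less 45 min break → 9 h 42 min
Thu: 07:17–16:30 = 9 h 13 min; less 45 min break → 8 h 28 min
Fri: 11:29–19:36 = 8 h 7 min; less 45 min break → 7 h 22 min
Sat: 05:24–13:18 = 7 h 54 min; less 45 min break → 7 h 9 min
Sun: 06:46–14:11 = 7 h 25 min; less 45 min break → 6 h 40 min
Total worked: 48 h 13 min = 2893 min.
Regular 44 h 0 min = 2640 min at $33.50/h; overtime 4 h 13 min = 253 min at $50.25/h.
Pay = (2640 × $33.50 + 253 × $50.25) ÷ 60 = $1685.89.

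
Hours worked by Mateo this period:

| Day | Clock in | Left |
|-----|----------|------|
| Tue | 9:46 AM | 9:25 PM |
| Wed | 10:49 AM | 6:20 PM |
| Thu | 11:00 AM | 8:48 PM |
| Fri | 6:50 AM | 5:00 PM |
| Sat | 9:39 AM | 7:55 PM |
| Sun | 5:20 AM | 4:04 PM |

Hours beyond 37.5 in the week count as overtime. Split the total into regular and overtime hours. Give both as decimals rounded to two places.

Tue: 9:46 AM–9:25 PM = 11 h 39 min
Wed: 10:49 AM–6:20 PM = 7 h 31 min
Thu: 11:00 AM–8:48 PM = 9 h 48 min
Fri: 6:50 AM–5:00 PM = 10 h 10 min
Sat: 9:39 AM–7:55 PM = 10 h 16 min
Sun: 5:20 AM–4:04 PM = 10 h 44 min
Total worked: 60 h 8 min = 60.13 h.
Threshold 37.5 h → overtime 22 h 38 min, regular 37 h 30 min.

Regular 37.50 hours, overtime 22.63 hours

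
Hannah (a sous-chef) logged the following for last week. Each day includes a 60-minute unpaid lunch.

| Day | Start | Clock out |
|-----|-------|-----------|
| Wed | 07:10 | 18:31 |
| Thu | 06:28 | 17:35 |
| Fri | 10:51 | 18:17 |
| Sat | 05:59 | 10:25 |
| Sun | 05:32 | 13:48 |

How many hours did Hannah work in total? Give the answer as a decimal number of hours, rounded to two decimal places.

Wed: 07:10–18:31 = 11 h 21 min; less 60 min break → 10 h 21 min
Thu: 06:28–17:35 = 11 h 7 min; less 60 min break → 10 h 7 min
Fri: 10:51–18:17 = 7 h 26 min; less 60 min break → 6 h 26 min
Sat: 05:59–10:25 = 4 h 26 min; less 60 min break → 3 h 26 min
Sun: 05:32–13:48 = 8 h 16 min; less 60 min break → 7 h 16 min
Total: 10 h 21 min + 10 h 7 min + 6 h 26 min + 3 h 26 min + 7 h 16 min = 37 h 36 min.

37.60 hours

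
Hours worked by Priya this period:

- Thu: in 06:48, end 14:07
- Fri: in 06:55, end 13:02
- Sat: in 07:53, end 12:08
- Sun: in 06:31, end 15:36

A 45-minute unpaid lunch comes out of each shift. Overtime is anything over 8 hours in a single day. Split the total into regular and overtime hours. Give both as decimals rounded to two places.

Regular 23.43 hours, overtime 0.33 hours

Thu: 06:48–14:07 = 7 h 19 min; less 45 min break → 6 h 34 min
Fri: 06:55–13:02 = 6 h 7 min; less 45 min break → 5 h 22 min
Sat: 07:53–12:08 = 4 h 15 min; less 45 min break → 3 h 30 min
Sun: 06:31–15:36 = 9 h 5 min; less 45 min break → 8 h 20 min
Thu reg 6 h 34 min / OT 0 h 0 min; Fri reg 5 h 22 min / OT 0 h 0 min; Sat reg 3 h 30 min / OT 0 h 0 min; Sun reg 8 h 0 min / OT 0 h 20 min.
Totals: regular 23 h 26 min, overtime 0 h 20 min.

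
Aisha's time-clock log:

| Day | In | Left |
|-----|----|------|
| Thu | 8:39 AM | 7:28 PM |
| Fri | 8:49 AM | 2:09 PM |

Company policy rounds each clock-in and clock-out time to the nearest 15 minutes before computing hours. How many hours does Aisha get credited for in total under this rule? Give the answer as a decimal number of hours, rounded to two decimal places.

16.25 hours

Thu: in 8:39 AM→8:45 AM, out 7:28 PM→7:30 PM; 10 h 45 min
Fri: in 8:49 AM→8:45 AM, out 2:09 PM→2:15 PM; 5 h 30 min
Total credited: 16 h 15 min.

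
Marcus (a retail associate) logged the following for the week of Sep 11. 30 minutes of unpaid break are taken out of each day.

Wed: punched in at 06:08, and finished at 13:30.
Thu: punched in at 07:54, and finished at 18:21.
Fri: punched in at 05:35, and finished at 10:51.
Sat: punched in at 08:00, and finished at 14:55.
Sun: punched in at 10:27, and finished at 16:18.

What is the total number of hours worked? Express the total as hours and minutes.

Wed: 06:08–13:30 = 7 h 22 min; less 30 min break → 6 h 52 min
Thu: 07:54–18:21 = 10 h 27 min; less 30 min break → 9 h 57 min
Fri: 05:35–10:51 = 5 h 16 min; less 30 min break → 4 h 46 min
Sat: 08:00–14:55 = 6 h 55 min; less 30 min break → 6 h 25 min
Sun: 10:27–16:18 = 5 h 51 min; less 30 min break → 5 h 21 min
Total: 6 h 52 min + 9 h 57 min + 4 h 46 min + 6 h 25 min + 5 h 21 min = 33 h 21 min.

33 h 21 min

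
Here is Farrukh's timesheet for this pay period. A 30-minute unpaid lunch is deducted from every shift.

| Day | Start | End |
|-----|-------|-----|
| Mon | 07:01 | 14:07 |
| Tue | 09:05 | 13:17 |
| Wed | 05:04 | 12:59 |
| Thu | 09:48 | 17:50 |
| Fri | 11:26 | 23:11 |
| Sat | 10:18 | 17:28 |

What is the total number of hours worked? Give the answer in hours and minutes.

Mon: 07:01–14:07 = 7 h 6 min; less 30 min break → 6 h 36 min
Tue: 09:05–13:17 = 4 h 12 min; less 30 min break → 3 h 42 min
Wed: 05:04–12:59 = 7 h 55 min; less 30 min break → 7 h 25 min
Thu: 09:48–17:50 = 8 h 2 min; less 30 min break → 7 h 32 min
Fri: 11:26–23:11 = 11 h 45 min; less 30 min break → 11 h 15 min
Sat: 10:18–17:28 = 7 h 10 min; less 30 min break → 6 h 40 min
Total: 6 h 36 min + 3 h 42 min + 7 h 25 min + 7 h 32 min + 11 h 15 min + 6 h 40 min = 43 h 10 min.

43 h 10 min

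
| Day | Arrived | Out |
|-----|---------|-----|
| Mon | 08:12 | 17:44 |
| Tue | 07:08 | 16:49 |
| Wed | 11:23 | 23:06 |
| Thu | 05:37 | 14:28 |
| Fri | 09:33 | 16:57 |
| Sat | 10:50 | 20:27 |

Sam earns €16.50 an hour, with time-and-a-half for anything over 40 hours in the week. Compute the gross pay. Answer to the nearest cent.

Mon: 08:12–17:44 = 9 h 32 min
Tue: 07:08–16:49 = 9 h 41 min
Wed: 11:23–23:06 = 11 h 43 min
Thu: 05:37–14:28 = 8 h 51 min
Fri: 09:33–16:57 = 7 h 24 min
Sat: 10:50–20:27 = 9 h 37 min
Total worked: 56 h 48 min = 3408 min.
Regular 40 h 0 min = 2400 min at €16.50/h; overtime 16 h 48 min = 1008 min at €24.75/h.
Pay = (2400 × €16.50 + 1008 × €24.75) ÷ 60 = €1075.80.

€1075.80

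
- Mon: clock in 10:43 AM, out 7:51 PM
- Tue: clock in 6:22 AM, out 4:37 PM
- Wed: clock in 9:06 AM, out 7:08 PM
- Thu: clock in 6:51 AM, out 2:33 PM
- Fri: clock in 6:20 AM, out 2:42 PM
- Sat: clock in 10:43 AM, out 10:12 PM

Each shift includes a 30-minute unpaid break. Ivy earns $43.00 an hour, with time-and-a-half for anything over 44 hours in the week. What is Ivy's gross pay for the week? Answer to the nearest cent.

Mon: 10:43 AM–7:51 PM = 9 h 8 min; less 30 min break → 8 h 38 min
Tue: 6:22 AM–4:37 PM = 10 h 15 min; less 30 min break → 9 h 45 min
Wed: 9:06 AM–7:08 PM = 10 h 2 min; less 30 min break → 9 h 32 min
Thu: 6:51 AM–2:33 PM = 7 h 42 min; less 30 min break → 7 h 12 min
Fri: 6:20 AM–2:42 PM = 8 h 22 min; less 30 min break → 7 h 52 min
Sat: 10:43 AM–10:12 PM = 11 h 29 min; less 30 min break → 10 h 59 min
Total worked: 53 h 58 min = 3238 min.
Regular 44 h 0 min = 2640 min at $43.00/h; overtime 9 h 58 min = 598 min at $64.50/h.
Pay = (2640 × $43.00 + 598 × $64.50) ÷ 60 = $2534.85.

$2534.85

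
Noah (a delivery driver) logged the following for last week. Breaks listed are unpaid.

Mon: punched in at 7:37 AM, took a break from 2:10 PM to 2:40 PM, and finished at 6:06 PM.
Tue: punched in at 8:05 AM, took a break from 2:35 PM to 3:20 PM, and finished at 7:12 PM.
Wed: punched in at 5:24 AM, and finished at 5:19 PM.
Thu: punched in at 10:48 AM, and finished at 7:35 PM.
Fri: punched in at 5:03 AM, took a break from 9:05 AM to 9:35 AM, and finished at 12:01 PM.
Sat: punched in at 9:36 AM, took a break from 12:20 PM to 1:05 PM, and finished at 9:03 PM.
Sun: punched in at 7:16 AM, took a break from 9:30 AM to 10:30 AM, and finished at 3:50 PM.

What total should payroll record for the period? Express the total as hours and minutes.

65 h 47 min

Mon: 7:37 AM–6:06 PM = 10 h 29 min; less 30 min break → 9 h 59 min
Tue: 8:05 AM–7:12 PM = 11 h 7 min; less 45 min break → 10 h 22 min
Wed: 5:24 AM–5:19 PM = 11 h 55 min
Thu: 10:48 AM–7:35 PM = 8 h 47 min
Fri: 5:03 AM–12:01 PM = 6 h 58 min; less 30 min break → 6 h 28 min
Sat: 9:36 AM–9:03 PM = 11 h 27 min; less 45 min break → 10 h 42 min
Sun: 7:16 AM–3:50 PM = 8 h 34 min; less 60 min break → 7 h 34 min
Total: 9 h 59 min + 10 h 22 min + 11 h 55 min + 8 h 47 min + 6 h 28 min + 10 h 42 min + 7 h 34 min = 65 h 47 min.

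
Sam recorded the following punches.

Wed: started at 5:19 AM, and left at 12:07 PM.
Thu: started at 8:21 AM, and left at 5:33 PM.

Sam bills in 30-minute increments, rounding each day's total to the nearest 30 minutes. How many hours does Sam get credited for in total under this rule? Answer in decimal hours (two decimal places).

16.00 hours

Wed: 5:19 AM–12:07 PM = 6 h 48 min → rounds to 7 h 0 min
Thu: 8:21 AM–5:33 PM = 9 h 12 min → rounds to 9 h 0 min
Total credited: 16 h 0 min.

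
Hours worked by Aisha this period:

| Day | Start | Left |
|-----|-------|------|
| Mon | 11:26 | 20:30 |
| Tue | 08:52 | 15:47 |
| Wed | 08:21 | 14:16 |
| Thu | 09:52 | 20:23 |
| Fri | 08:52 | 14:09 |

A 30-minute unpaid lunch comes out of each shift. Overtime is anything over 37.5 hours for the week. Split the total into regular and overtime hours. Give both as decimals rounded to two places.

Mon: 11:26–20:30 = 9 h 4 min; less 30 min break → 8 h 34 min
Tue: 08:52–15:47 = 6 h 55 min; less 30 min break → 6 h 25 min
Wed: 08:21–14:16 = 5 h 55 min; less 30 min break → 5 h 25 min
Thu: 09:52–20:23 = 10 h 31 min; less 30 min break → 10 h 1 min
Fri: 08:52–14:09 = 5 h 17 min; less 30 min break → 4 h 47 min
Total worked: 35 h 12 min = 35.20 h.
Threshold 37.5 h → overtime 0 h 0 min, regular 35 h 12 min.

Regular 35.20 hours, overtime 0.00 hours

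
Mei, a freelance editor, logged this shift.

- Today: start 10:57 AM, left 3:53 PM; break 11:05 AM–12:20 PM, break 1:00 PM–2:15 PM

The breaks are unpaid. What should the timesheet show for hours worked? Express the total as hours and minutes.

2 h 26 min

Today: 10:57 AM–3:53 PM = 4 h 56 min; less 150 min break → 2 h 26 min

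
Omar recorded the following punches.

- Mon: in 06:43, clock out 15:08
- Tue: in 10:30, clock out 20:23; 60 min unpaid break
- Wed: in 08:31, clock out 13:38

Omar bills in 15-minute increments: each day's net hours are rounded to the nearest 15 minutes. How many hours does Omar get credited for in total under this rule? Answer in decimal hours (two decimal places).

Mon: 06:43–15:08 = 8 h 25 min → rounds to 8 h 30 min
Tue: 10:30–20:23 = 9 h 53 min − 60 min = 8 h 53 min → rounds to 9 h 0 min
Wed: 08:31–13:38 = 5 h 7 min → rounds to 5 h 0 min
Total credited: 22 h 30 min.

22.50 hours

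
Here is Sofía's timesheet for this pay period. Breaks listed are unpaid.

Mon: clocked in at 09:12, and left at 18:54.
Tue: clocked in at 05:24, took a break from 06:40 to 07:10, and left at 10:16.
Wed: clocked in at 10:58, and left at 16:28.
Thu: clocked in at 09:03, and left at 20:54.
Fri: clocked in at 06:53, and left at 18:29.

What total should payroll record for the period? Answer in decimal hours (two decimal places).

43.02 hours

Mon: 09:12–18:54 = 9 h 42 min
Tue: 05:24–10:16 = 4 h 52 min; less 30 min break → 4 h 22 min
Wed: 10:58–16:28 = 5 h 30 min
Thu: 09:03–20:54 = 11 h 51 min
Fri: 06:53–18:29 = 11 h 36 min
Total: 9 h 42 min + 4 h 22 min + 5 h 30 min + 11 h 51 min + 11 h 36 min = 43 h 1 min.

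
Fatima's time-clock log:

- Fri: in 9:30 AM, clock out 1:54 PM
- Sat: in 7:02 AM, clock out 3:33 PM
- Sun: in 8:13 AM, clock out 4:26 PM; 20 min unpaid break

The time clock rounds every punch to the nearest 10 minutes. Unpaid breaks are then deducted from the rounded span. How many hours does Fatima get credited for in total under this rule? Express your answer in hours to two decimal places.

Fri: in 9:30 AM→9:30 AM, out 1:54 PM→1:50 PM; 4 h 20 min
Sat: in 7:02 AM→7:00 AM, out 3:33 PM→3:30 PM; 8 h 30 min
Sun: in 8:13 AM→8:10 AM, out 4:26 PM→4:30 PM; 8 h 20 min − 20 min = 8 h 0 min
Total credited: 20 h 50 min.

20.83 hours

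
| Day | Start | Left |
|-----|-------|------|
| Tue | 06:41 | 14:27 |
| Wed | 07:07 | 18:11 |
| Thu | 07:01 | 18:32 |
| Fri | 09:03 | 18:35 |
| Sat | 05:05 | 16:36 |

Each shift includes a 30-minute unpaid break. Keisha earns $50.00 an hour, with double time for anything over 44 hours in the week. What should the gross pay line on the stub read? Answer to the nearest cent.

$2690.00

Tue: 06:41–14:27 = 7 h 46 min; less 30 min break → 7 h 16 min
Wed: 07:07–18:11 = 11 h 4 min; less 30 min break → 10 h 34 min
Thu: 07:01–18:32 = 11 h 31 min; less 30 min break → 11 h 1 min
Fri: 09:03–18:35 = 9 h 32 min; less 30 min break → 9 h 2 min
Sat: 05:05–16:36 = 11 h 31 min; less 30 min break → 11 h 1 min
Total worked: 48 h 54 min = 2934 min.
Regular 44 h 0 min = 2640 min at $50.00/h; overtime 4 h 54 min = 294 min at $100.00/h.
Pay = (2640 × $50.00 + 294 × $100.00) ÷ 60 = $2690.00.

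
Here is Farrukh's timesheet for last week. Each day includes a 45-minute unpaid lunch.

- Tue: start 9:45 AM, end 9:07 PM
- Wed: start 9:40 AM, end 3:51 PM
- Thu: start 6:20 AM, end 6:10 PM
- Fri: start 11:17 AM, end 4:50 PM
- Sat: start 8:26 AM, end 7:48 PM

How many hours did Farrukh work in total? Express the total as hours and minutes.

Tue: 9:45 AM–9:07 PM = 11 h 22 min; less 45 min break → 10 h 37 min
Wed: 9:40 AM–3:51 PM = 6 h 11 min; less 45 min break → 5 h 26 min
Thu: 6:20 AM–6:10 PM = 11 h 50 min; less 45 min break → 11 h 5 min
Fri: 11:17 AM–4:50 PM = 5 h 33 min; less 45 min break → 4 h 48 min
Sat: 8:26 AM–7:48 PM = 11 h 22 min; less 45 min break → 10 h 37 min
Total: 10 h 37 min + 5 h 26 min + 11 h 5 min + 4 h 48 min + 10 h 37 min = 42 h 33 min.

42 h 33 min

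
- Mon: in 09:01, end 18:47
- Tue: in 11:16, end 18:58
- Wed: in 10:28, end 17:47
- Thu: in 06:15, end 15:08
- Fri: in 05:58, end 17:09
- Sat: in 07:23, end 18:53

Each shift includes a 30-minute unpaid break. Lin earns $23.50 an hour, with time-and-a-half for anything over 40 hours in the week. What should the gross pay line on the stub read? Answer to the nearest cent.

Mon: 09:01–18:47 = 9 h 46 min; less 30 min break → 9 h 16 min
Tue: 11:16–18:58 = 7 h 42 min; less 30 min break → 7 h 12 min
Wed: 10:28–17:47 = 7 h 19 min; less 30 min break → 6 h 49 min
Thu: 06:15–15:08 = 8 h 53 min; less 30 min break → 8 h 23 min
Fri: 05:58–17:09 = 11 h 11 min; less 30 min break → 10 h 41 min
Sat: 07:23–18:53 = 11 h 30 min; less 30 min break → 11 h 0 min
Total worked: 53 h 21 min = 3201 min.
Regular 40 h 0 min = 2400 min at $23.50/h; overtime 13 h 21 min = 801 min at $35.25/h.
Pay = (2400 × $23.50 + 801 × $35.25) ÷ 60 = $1410.59.

$1410.59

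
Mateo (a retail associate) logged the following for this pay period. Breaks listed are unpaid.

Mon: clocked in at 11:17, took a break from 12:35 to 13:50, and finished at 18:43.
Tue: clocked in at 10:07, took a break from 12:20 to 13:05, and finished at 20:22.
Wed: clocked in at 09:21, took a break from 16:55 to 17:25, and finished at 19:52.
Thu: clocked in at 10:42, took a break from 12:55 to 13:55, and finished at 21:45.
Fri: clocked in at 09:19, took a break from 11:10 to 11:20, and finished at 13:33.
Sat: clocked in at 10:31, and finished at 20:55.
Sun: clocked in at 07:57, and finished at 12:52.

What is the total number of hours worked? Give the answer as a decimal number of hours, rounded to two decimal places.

Mon: 11:17–18:43 = 7 h 26 min; less 75 min break → 6 h 11 min
Tue: 10:07–20:22 = 10 h 15 min; less 45 min break → 9 h 30 min
Wed: 09:21–19:52 = 10 h 31 min; less 30 min break → 10 h 1 min
Thu: 10:42–21:45 = 11 h 3 min; less 60 min break → 10 h 3 min
Fri: 09:19–13:33 = 4 h 14 min; less 10 min break → 4 h 4 min
Sat: 10:31–20:55 = 10 h 24 min
Sun: 07:57–12:52 = 4 h 55 min
Total: 6 h 11 min + 9 h 30 min + 10 h 1 min + 10 h 3 min + 4 h 4 min + 10 h 24 min + 4 h 55 min = 55 h 8 min.

55.13 hours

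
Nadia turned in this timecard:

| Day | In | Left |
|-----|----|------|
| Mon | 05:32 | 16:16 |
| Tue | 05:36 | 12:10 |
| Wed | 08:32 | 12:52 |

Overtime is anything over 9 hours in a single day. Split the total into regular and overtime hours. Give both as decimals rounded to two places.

Mon: 05:32–16:16 = 10 h 44 min
Tue: 05:36–12:10 = 6 h 34 min
Wed: 08:32–12:52 = 4 h 20 min
Mon reg 9 h 0 min / OT 1 h 44 min; Tue reg 6 h 34 min / OT 0 h 0 min; Wed reg 4 h 20 min / OT 0 h 0 min.
Totals: regular 19 h 54 min, overtime 1 h 44 min.

Regular 19.90 hours, overtime 1.73 hours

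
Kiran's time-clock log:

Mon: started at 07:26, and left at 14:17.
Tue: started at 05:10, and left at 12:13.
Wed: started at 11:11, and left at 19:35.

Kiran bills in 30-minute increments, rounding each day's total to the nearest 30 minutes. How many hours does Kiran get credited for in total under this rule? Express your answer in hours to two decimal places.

Mon: 07:26–14:17 = 6 h 51 min → rounds to 7 h 0 min
Tue: 05:10–12:13 = 7 h 3 min → rounds to 7 h 0 min
Wed: 11:11–19:35 = 8 h 24 min → rounds to 8 h 30 min
Total credited: 22 h 30 min.

22.50 hours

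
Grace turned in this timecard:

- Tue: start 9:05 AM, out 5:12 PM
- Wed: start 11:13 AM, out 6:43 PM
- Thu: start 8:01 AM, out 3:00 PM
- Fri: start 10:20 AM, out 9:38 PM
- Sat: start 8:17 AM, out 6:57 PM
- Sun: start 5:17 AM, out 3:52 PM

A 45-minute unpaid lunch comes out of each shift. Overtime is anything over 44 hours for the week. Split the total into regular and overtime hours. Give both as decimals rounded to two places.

Tue: 9:05 AM–5:12 PM = 8 h 7 min; less 45 min break → 7 h 22 min
Wed: 11:13 AM–6:43 PM = 7 h 30 min; less 45 min break → 6 h 45 min
Thu: 8:01 AM–3:00 PM = 6 h 59 min; less 45 min break → 6 h 14 min
Fri: 10:20 AM–9:38 PM = 11 h 18 min; less 45 min break → 10 h 33 min
Sat: 8:17 AM–6:57 PM = 10 h 40 min; less 45 min break → 9 h 55 min
Sun: 5:17 AM–3:52 PM = 10 h 35 min; less 45 min break → 9 h 50 min
Total worked: 50 h 39 min = 50.65 h.
Threshold 44 h → overtime 6 h 39 min, regular 44 h 0 min.

Regular 44.00 hours, overtime 6.65 hours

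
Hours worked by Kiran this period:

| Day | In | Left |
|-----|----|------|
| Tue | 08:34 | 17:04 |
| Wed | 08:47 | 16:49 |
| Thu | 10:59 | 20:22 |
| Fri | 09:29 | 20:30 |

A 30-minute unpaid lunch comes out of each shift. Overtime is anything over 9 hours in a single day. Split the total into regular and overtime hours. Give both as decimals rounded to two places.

Regular 33.42 hours, overtime 1.52 hours

Tue: 08:34–17:04 = 8 h 30 min; less 30 min break → 8 h 0 min
Wed: 08:47–16:49 = 8 h 2 min; less 30 min break → 7 h 32 min
Thu: 10:59–20:22 = 9 h 23 min; less 30 min break → 8 h 53 min
Fri: 09:29–20:30 = 11 h 1 min; less 30 min break → 10 h 31 min
Tue reg 8 h 0 min / OT 0 h 0 min; Wed reg 7 h 32 min / OT 0 h 0 min; Thu reg 8 h 53 min / OT 0 h 0 min; Fri reg 9 h 0 min / OT 1 h 31 min.
Totals: regular 33 h 25 min, overtime 1 h 31 min.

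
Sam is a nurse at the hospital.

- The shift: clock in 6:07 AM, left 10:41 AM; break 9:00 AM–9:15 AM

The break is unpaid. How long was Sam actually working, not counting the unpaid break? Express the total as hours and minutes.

4 h 19 min

The shift: 6:07 AM–10:41 AM = 4 h 34 min; less 15 min break → 4 h 19 min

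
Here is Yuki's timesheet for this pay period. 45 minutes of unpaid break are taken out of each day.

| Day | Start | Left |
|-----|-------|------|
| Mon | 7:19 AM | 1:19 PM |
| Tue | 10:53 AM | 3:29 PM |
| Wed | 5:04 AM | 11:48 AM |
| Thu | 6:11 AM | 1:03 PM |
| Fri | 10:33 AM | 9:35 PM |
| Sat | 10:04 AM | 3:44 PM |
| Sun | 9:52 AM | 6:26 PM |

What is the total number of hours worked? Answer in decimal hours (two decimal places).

44.22 hours

Mon: 7:19 AM–1:19 PM = 6 h 0 min; less 45 min break → 5 h 15 min
Tue: 10:53 AM–3:29 PM = 4 h 36 min; less 45 min break → 3 h 51 min
Wed: 5:04 AM–11:48 AM = 6 h 44 min; less 45 min break → 5 h 59 min
Thu: 6:11 AM–1:03 PM = 6 h 52 min; less 45 min break → 6 h 7 min
Fri: 10:33 AM–9:35 PM = 11 h 2 min; less 45 min break → 10 h 17 min
Sat: 10:04 AM–3:44 PM = 5 h 40 min; less 45 min break → 4 h 55 min
Sun: 9:52 AM–6:26 PM = 8 h 34 min; less 45 min break → 7 h 49 min
Total: 5 h 15 min + 3 h 51 min + 5 h 59 min + 6 h 7 min + 10 h 17 min + 4 h 55 min + 7 h 49 min = 44 h 13 min.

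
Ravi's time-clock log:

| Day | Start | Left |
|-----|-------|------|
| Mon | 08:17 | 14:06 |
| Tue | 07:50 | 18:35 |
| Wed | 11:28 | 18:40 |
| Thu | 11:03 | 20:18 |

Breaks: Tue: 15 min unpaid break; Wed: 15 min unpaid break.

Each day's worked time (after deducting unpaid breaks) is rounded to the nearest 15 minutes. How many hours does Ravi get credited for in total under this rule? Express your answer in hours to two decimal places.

Mon: 08:17–14:06 = 5 h 49 min → rounds to 5 h 45 min
Tue: 07:50–18:35 = 10 h 45 min − 15 min = 10 h 30 min → rounds to 10 h 30 min
Wed: 11:28–18:40 = 7 h 12 min − 15 min = 6 h 57 min → rounds to 7 h 0 min
Thu: 11:03–20:18 = 9 h 15 min → rounds to 9 h 15 min
Total credited: 32 h 30 min.

32.50 hours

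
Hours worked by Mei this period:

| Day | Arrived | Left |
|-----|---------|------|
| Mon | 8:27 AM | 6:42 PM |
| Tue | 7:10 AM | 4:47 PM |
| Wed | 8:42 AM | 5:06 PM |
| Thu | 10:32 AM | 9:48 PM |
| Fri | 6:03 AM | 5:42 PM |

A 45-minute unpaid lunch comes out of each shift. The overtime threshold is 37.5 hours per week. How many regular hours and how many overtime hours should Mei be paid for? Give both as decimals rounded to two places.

Mon: 8:27 AM–6:42 PM = 10 h 15 min; less 45 min break → 9 h 30 min
Tue: 7:10 AM–4:47 PM = 9 h 37 min; less 45 min break → 8 h 52 min
Wed: 8:42 AM–5:06 PM = 8 h 24 min; less 45 min break → 7 h 39 min
Thu: 10:32 AM–9:48 PM = 11 h 16 min; less 45 min break → 10 h 31 min
Fri: 6:03 AM–5:42 PM = 11 h 39 min; less 45 min break → 10 h 54 min
Total worked: 47 h 26 min = 47.43 h.
Threshold 37.5 h → overtime 9 h 56 min, regular 37 h 30 min.

Regular 37.50 hours, overtime 9.93 hours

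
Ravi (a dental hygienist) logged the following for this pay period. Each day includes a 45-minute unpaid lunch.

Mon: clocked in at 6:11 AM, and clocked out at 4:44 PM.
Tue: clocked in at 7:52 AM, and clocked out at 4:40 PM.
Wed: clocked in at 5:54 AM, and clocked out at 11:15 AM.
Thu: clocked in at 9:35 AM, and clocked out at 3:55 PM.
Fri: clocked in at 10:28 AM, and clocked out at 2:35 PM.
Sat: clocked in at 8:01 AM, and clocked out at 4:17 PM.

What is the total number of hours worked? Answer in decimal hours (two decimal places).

38.92 hours

Mon: 6:11 AM–4:44 PM = 10 h 33 min; less 45 min break → 9 h 48 min
Tue: 7:52 AM–4:40 PM = 8 h 48 min; less 45 min break → 8 h 3 min
Wed: 5:54 AM–11:15 AM = 5 h 21 min; less 45 min break → 4 h 36 min
Thu: 9:35 AM–3:55 PM = 6 h 20 min; less 45 min break → 5 h 35 min
Fri: 10:28 AM–2:35 PM = 4 h 7 min; less 45 min break → 3 h 22 min
Sat: 8:01 AM–4:17 PM = 8 h 16 min; less 45 min break → 7 h 31 min
Total: 9 h 48 min + 8 h 3 min + 4 h 36 min + 5 h 35 min + 3 h 22 min + 7 h 31 min = 38 h 55 min.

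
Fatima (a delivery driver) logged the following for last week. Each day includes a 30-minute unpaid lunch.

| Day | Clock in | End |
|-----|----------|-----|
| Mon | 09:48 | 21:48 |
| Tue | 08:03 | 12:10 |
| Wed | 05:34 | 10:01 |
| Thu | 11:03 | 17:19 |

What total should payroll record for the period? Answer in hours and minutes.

24 h 50 min

Mon: 09:48–21:48 = 12 h 0 min; less 30 min break → 11 h 30 min
Tue: 08:03–12:10 = 4 h 7 min; less 30 min break → 3 h 37 min
Wed: 05:34–10:01 = 4 h 27 min; less 30 min break → 3 h 57 min
Thu: 11:03–17:19 = 6 h 16 min; less 30 min break → 5 h 46 min
Total: 11 h 30 min + 3 h 37 min + 3 h 57 min + 5 h 46 min = 24 h 50 min.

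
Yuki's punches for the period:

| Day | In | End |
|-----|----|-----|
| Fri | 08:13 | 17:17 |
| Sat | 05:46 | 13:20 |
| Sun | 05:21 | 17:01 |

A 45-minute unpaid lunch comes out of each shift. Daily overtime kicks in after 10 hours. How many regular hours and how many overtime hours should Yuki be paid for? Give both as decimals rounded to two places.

Regular 25.13 hours, overtime 0.92 hours

Fri: 08:13–17:17 = 9 h 4 min; less 45 min break → 8 h 19 min
Sat: 05:46–13:20 = 7 h 34 min; less 45 min break → 6 h 49 min
Sun: 05:21–17:01 = 11 h 40 min; less 45 min break → 10 h 55 min
Fri reg 8 h 19 min / OT 0 h 0 min; Sat reg 6 h 49 min / OT 0 h 0 min; Sun reg 10 h 0 min / OT 0 h 55 min.
Totals: regular 25 h 8 min, overtime 0 h 55 min.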